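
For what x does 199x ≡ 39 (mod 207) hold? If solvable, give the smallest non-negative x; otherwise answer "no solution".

21

First find gcd(199, 207):
207 = 1*199 + 8
199 = 24*8 + 7
8 = 1*7 + 1
7 = 7*1 + 0
gcd = 1, so a unique solution mod 207 exists.
Back-substitute for the Bézout coefficients:
1 = 8 − 7
1 = −199 + 25·8
1 = 25·207 − 26·199
So 199·(-26) ≡ 1 (mod 207), giving 199⁻¹ ≡ 181.
x ≡ 199⁻¹·39 ≡ 181·39 ≡ 21 (mod 207).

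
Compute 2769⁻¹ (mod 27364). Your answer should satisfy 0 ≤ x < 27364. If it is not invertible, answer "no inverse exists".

Apply the Euclidean algorithm to 27364 and 2769:
27364 = 9×2769 + 2443
2769 = 1×2443 + 326
2443 = 7×326 + 161
326 = 2×161 + 4
161 = 40×4 + 1
4 = 4×1 + 0
The gcd is 1. Working backward:
1 = 161 − 40·4
1 = −40·326 + 81·161
1 = 81·2443 − 607·326
1 = −607·2769 + 688·2443
1 = 688·27364 − 6799·2769
Thus 2769·(-6799) ≡ 1 (mod 27364); reducing, -6799 mod 27364 = 20565.

20565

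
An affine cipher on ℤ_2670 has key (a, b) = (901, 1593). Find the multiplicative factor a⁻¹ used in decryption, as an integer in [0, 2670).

1861

Apply the Euclidean algorithm to 2670 and 901:
2670 = 2·901 + 868
901 = 1·868 + 33
868 = 26·33 + 10
33 = 3·10 + 3
10 = 3·3 + 1
3 = 3·1 + 0
gcd = 1, so the inverse exists. Back-substitute:
1 = 10 − 3·3
1 = −3·33 + 10·10
1 = 10·868 − 263·33
1 = −263·901 + 273·868
1 = 273·2670 − 809·901
Hence 901⁻¹ ≡ -809 ≡ 1861 (mod 2670).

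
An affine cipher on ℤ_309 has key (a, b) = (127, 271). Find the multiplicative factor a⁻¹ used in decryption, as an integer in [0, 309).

gcd(309, 127) by repeated division:
309 = 2·127 + 55
127 = 2·55 + 17
55 = 3·17 + 4
17 = 4·4 + 1
4 = 4·1 + 0
Since gcd(127, 309) = 1, back-substitute to write 1 as a combination:
1 = 17 − 4·4
1 = −4·55 + 13·17
1 = 13·127 − 30·55
1 = −30·309 + 73·127
So 127·73 ≡ 1 (mod 309).

73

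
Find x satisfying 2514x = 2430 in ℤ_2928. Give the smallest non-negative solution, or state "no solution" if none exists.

First find gcd(2514, 2928):
2928 = 1*2514 + 414
2514 = 6*414 + 30
414 = 13*30 + 24
30 = 1*24 + 6
24 = 4*6 + 0
gcd = 6 and 6 | 2430, so solutions exist. Divide through by 6: 419x ≡ 405 (mod 488).
Now find 419⁻¹ mod 488:
488 = 1·419 + 69
419 = 6·69 + 5
69 = 13·5 + 4
5 = 1·4 + 1
4 = 4·1 + 0
Back-substitute:
1 = 5 − 4
1 = −69 + 14·5
1 = 14·419 − 85·69
1 = −85·488 + 99·419
So 419⁻¹ ≡ 99 (mod 488).
Then x ≡ 99·405 ≡ 79 (mod 488); the smallest non-negative solution is x = 79.

79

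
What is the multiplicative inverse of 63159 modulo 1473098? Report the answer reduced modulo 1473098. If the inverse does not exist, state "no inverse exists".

487021

gcd(1473098, 63159) by repeated division:
1473098 = 23·63159 + 20441
63159 = 3·20441 + 1836
20441 = 11·1836 + 245
1836 = 7·245 + 121
245 = 2·121 + 3
121 = 40·3 + 1
3 = 3·1 + 0
The gcd is 1. Working backward:
1 = 121 − 40·3
1 = −40·245 + 81·121
1 = 81·1836 − 607·245
1 = −607·20441 + 6758·1836
1 = 6758·63159 − 20881·20441
1 = −20881·1473098 + 487021·63159
So 63159·487021 ≡ 1 (mod 1473098).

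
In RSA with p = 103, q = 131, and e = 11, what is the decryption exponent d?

φ(n) = (p−1)(q−1) = 102·130 = 13260.
Need d with 11·d ≡ 1 (mod 13260). Apply the extended Euclidean algorithm:
13260 = 1205×11 + 5
11 = 2×5 + 1
5 = 5×1 + 0
Back-substitute:
1 = 11 − 2·5
1 = −2·13260 + 2411·11
So 11·2411 ≡ 1 (mod 13260), hence d = 2411.

2411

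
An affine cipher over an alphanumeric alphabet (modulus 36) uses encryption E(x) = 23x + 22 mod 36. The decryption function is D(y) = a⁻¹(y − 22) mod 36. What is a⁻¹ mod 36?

gcd(36, 23) by repeated division:
36 = 1·23 + 13
23 = 1·13 + 10
13 = 1·10 + 3
10 = 3·3 + 1
3 = 3·1 + 0
Since gcd(23, 36) = 1, back-substitute to write 1 as a combination:
1 = 10 − 3·3
1 = −3·13 + 4·10
1 = 4·23 − 7·13
1 = −7·36 + 11·23
So 23·11 ≡ 1 (mod 36).

11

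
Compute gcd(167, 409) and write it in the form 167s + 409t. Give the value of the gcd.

1

Apply Euclid's algorithm to 409 and 167:
409 = 2*167 + 75
167 = 2*75 + 17
75 = 4*17 + 7
17 = 2*7 + 3
7 = 2*3 + 1
3 = 3*1 + 0
gcd(167, 409) = 1.
Express as a combination:
1 = 7 − 2·3
1 = −2·17 + 5·7
1 = 5·75 − 22·17
1 = −22·167 + 49·75
1 = 49·409 − 120·167
So 1 = (49)·409 + (-120)·167.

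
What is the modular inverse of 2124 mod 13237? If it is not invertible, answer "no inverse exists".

10015

Extended Euclidean algorithm:
13237 = 6×2124 + 493
2124 = 4×493 + 152
493 = 3×152 + 37
152 = 4×37 + 4
37 = 9×4 + 1
4 = 4×1 + 0
Since gcd(2124, 13237) = 1, back-substitute to write 1 as a combination:
1 = 37 − 9·4
1 = −9·152 + 37·37
1 = 37·493 − 120·152
1 = −120·2124 + 517·493
1 = 517·13237 − 3222·2124
Hence 2124⁻¹ ≡ -3222 ≡ 10015 (mod 13237).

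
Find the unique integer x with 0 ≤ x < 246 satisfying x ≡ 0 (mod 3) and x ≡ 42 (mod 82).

Write x = 0 + 3·k. Then 3·k ≡ 42 − 0 ≡ 42 (mod 82).
Need 3⁻¹ mod 82. Extended Euclid on (82, 3):
82 = 27*3 + 1
3 = 3*1 + 0
Back-substitute:
1 = 82 − 27·3
3⁻¹ ≡ 55 (mod 82), so k ≡ 55·42 ≡ 14 (mod 82).
x = 0 + 3·14 = 42.

42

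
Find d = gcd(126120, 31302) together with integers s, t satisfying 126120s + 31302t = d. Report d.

6

Repeated division:
126120 = 4×31302 + 912
31302 = 34×912 + 294
912 = 3×294 + 30
294 = 9×30 + 24
30 = 1×24 + 6
24 = 4×6 + 0
gcd(126120, 31302) = 6.
Back-substituting:
6 = 30 − 24
6 = −294 + 10·30
6 = 10·912 − 31·294
6 = −31·31302 + 1064·912
6 = 1064·126120 − 4287·31302
So 6 = (1064)·126120 + (-4287)·31302.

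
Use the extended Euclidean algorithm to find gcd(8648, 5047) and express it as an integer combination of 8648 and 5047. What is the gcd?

1

Euclidean algorithm:
8648 = 1*5047 + 3601
5047 = 1*3601 + 1446
3601 = 2*1446 + 709
1446 = 2*709 + 28
709 = 25*28 + 9
28 = 3*9 + 1
9 = 9*1 + 0
gcd(8648, 5047) = 1.
Working backward:
1 = 28 − 3·9
1 = −3·709 + 76·28
1 = 76·1446 − 155·709
1 = −155·3601 + 386·1446
1 = 386·5047 − 541·3601
1 = −541·8648 + 927·5047
So 1 = (-541)·8648 + (927)·5047.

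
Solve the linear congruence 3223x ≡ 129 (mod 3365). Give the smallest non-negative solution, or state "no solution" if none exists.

First find gcd(3223, 3365):
3365 = 1·3223 + 142
3223 = 22·142 + 99
142 = 1·99 + 43
99 = 2·43 + 13
43 = 3·13 + 4
13 = 3·4 + 1
4 = 4·1 + 0
gcd = 1, so a unique solution mod 3365 exists.
Back-substitute for the Bézout coefficients:
1 = 13 − 3·4
1 = −3·43 + 10·13
1 = 10·99 − 23·43
1 = −23·142 + 33·99
1 = 33·3223 − 749·142
1 = −749·3365 + 782·3223
So 3223·(782) ≡ 1 (mod 3365), giving 3223⁻¹ ≡ 782.
x ≡ 3223⁻¹·129 ≡ 782·129 ≡ 3293 (mod 3365).

3293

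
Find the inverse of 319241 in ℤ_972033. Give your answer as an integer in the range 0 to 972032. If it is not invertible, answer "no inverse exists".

650807

Extended Euclidean algorithm:
972033 = 3·319241 + 14310
319241 = 22·14310 + 4421
14310 = 3·4421 + 1047
4421 = 4·1047 + 233
1047 = 4·233 + 115
233 = 2·115 + 3
115 = 38·3 + 1
3 = 3·1 + 0
Since gcd(319241, 972033) = 1, back-substitute to write 1 as a combination:
1 = 115 − 38·3
1 = −38·233 + 77·115
1 = 77·1047 − 346·233
1 = −346·4421 + 1461·1047
1 = 1461·14310 − 4729·4421
1 = −4729·319241 + 105499·14310
1 = 105499·972033 − 321226·319241
Thus 319241·(-321226) ≡ 1 (mod 972033); reducing, -321226 mod 972033 = 650807.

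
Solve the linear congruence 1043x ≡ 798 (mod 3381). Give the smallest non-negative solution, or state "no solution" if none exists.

393

First find gcd(1043, 3381):
3381 = 3×1043 + 252
1043 = 4×252 + 35
252 = 7×35 + 7
35 = 5×7 + 0
gcd = 7 and 7 | 798, so solutions exist. Divide through by 7: 149x ≡ 114 (mod 483).
Now find 149⁻¹ mod 483:
483 = 3×149 + 36
149 = 4×36 + 5
36 = 7×5 + 1
5 = 5×1 + 0
Back-substitute:
1 = 36 − 7·5
1 = −7·149 + 29·36
1 = 29·483 − 94·149
So 149·(-94) ≡ 1 (mod 483), i.e. 149⁻¹ ≡ 389.
Then x ≡ 389·114 ≡ 393 (mod 483); the smallest non-negative solution is x = 393.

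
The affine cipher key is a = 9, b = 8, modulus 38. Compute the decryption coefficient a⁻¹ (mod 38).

Extended Euclidean algorithm:
38 = 4·9 + 2
9 = 4·2 + 1
2 = 2·1 + 0
gcd = 1, so the inverse exists. Back-substitute:
1 = 9 − 4·2
1 = −4·38 + 17·9
So 9·17 ≡ 1 (mod 38).

17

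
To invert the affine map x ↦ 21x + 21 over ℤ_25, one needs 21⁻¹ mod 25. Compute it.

6

Run Euclid on (25, 21):
25 = 1×21 + 4
21 = 5×4 + 1
4 = 4×1 + 0
Since gcd(21, 25) = 1, back-substitute to write 1 as a combination:
1 = 21 − 5·4
1 = −5·25 + 6·21
So 21·6 ≡ 1 (mod 25).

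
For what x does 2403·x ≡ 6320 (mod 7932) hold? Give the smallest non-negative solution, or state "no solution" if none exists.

gcd(2403, 7932):
7932 = 3·2403 + 723
2403 = 3·723 + 234
723 = 3·234 + 21
234 = 11·21 + 3
21 = 7·3 + 0
gcd = 3, but 3 ∤ 6320, so the congruence has no solution.

no solution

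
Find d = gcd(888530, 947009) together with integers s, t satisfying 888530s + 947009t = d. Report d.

Euclidean algorithm:
947009 = 1*888530 + 58479
888530 = 15*58479 + 11345
58479 = 5*11345 + 1754
11345 = 6*1754 + 821
1754 = 2*821 + 112
821 = 7*112 + 37
112 = 3*37 + 1
37 = 37*1 + 0
gcd(888530, 947009) = 1.
Back-substituting:
1 = 112 − 3·37
1 = −3·821 + 22·112
1 = 22·1754 − 47·821
1 = −47·11345 + 304·1754
1 = 304·58479 − 1567·11345
1 = −1567·888530 + 23809·58479
1 = 23809·947009 − 25376·888530
So 1 = (23809)·947009 + (-25376)·888530.

1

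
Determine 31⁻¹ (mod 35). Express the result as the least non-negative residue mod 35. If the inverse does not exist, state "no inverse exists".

gcd(35, 31) by repeated division:
35 = 1×31 + 4
31 = 7×4 + 3
4 = 1×3 + 1
3 = 3×1 + 0
Since gcd(31, 35) = 1, back-substitute to write 1 as a combination:
1 = 4 − 3
1 = −31 + 8·4
1 = 8·35 − 9·31
Thus 31·(-9) ≡ 1 (mod 35); reducing, -9 mod 35 = 26.

26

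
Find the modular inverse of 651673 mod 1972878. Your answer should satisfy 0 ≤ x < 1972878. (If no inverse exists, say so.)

92905

Run Euclid on (1972878, 651673):
1972878 = 3*651673 + 17859
651673 = 36*17859 + 8749
17859 = 2*8749 + 361
8749 = 24*361 + 85
361 = 4*85 + 21
85 = 4*21 + 1
21 = 21*1 + 0
The gcd is 1. Working backward:
1 = 85 − 4·21
1 = −4·361 + 17·85
1 = 17·8749 − 412·361
1 = −412·17859 + 841·8749
1 = 841·651673 − 30688·17859
1 = −30688·1972878 + 92905·651673
So 651673·92905 ≡ 1 (mod 1972878).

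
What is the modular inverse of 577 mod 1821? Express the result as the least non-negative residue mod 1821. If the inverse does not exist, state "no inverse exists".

Apply the Euclidean algorithm to 1821 and 577:
1821 = 3×577 + 90
577 = 6×90 + 37
90 = 2×37 + 16
37 = 2×16 + 5
16 = 3×5 + 1
5 = 5×1 + 0
The gcd is 1. Working backward:
1 = 16 − 3·5
1 = −3·37 + 7·16
1 = 7·90 − 17·37
1 = −17·577 + 109·90
1 = 109·1821 − 344·577
Thus 577·(-344) ≡ 1 (mod 1821); reducing, -344 mod 1821 = 1477.

1477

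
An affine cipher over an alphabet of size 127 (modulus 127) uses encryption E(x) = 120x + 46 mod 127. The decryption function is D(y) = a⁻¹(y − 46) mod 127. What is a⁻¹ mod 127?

Apply the Euclidean algorithm to 127 and 120:
127 = 1×120 + 7
120 = 17×7 + 1
7 = 7×1 + 0
The gcd is 1. Working backward:
1 = 120 − 17·7
1 = −17·127 + 18·120
So 120·18 ≡ 1 (mod 127).

18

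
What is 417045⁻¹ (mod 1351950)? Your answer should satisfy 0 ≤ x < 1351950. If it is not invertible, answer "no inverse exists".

no inverse exists

Euclidean algorithm on 1351950, 417045:
1351950 = 3×417045 + 100815
417045 = 4×100815 + 13785
100815 = 7×13785 + 4320
13785 = 3×4320 + 825
4320 = 5×825 + 195
825 = 4×195 + 45
195 = 4×45 + 15
45 = 3×15 + 0
gcd(417045, 1351950) = 15 ≠ 1, so 417045 has no multiplicative inverse modulo 1351950.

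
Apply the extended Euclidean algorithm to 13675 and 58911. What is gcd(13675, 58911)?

1

Euclidean algorithm:
58911 = 4×13675 + 4211
13675 = 3×4211 + 1042
4211 = 4×1042 + 43
1042 = 24×43 + 10
43 = 4×10 + 3
10 = 3×3 + 1
3 = 3×1 + 0
gcd(13675, 58911) = 1.
Working backward:
1 = 10 − 3·3
1 = −3·43 + 13·10
1 = 13·1042 − 315·43
1 = −315·4211 + 1273·1042
1 = 1273·13675 − 4134·4211
1 = −4134·58911 + 17809·13675
So 1 = (-4134)·58911 + (17809)·13675.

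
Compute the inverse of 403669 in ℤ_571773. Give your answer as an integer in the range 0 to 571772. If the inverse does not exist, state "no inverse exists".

gcd(571773, 403669) by repeated division:
571773 = 1*403669 + 168104
403669 = 2*168104 + 67461
168104 = 2*67461 + 33182
67461 = 2*33182 + 1097
33182 = 30*1097 + 272
1097 = 4*272 + 9
272 = 30*9 + 2
9 = 4*2 + 1
2 = 2*1 + 0
Since gcd(403669, 571773) = 1, back-substitute to write 1 as a combination:
1 = 9 − 4·2
1 = −4·272 + 121·9
1 = 121·1097 − 488·272
1 = −488·33182 + 14761·1097
1 = 14761·67461 − 30010·33182
1 = −30010·168104 + 74781·67461
1 = 74781·403669 − 179572·168104
1 = −179572·571773 + 254353·403669
So 403669·254353 ≡ 1 (mod 571773).

254353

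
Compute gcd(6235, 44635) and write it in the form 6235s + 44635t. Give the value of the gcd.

Apply Euclid's algorithm to 44635 and 6235:
44635 = 7·6235 + 990
6235 = 6·990 + 295
990 = 3·295 + 105
295 = 2·105 + 85
105 = 1·85 + 20
85 = 4·20 + 5
20 = 4·5 + 0
gcd(6235, 44635) = 5.
Working backward:
5 = 85 − 4·20
5 = −4·105 + 5·85
5 = 5·295 − 14·105
5 = −14·990 + 47·295
5 = 47·6235 − 296·990
5 = −296·44635 + 2119·6235
So 5 = (-296)·44635 + (2119)·6235.

5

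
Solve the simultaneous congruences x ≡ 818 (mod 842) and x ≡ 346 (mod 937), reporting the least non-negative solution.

Write x = 818 + 842·k. Then 842·k ≡ 346 − 818 ≡ 465 (mod 937).
Need 842⁻¹ mod 937. Extended Euclid on (937, 842):
937 = 1×842 + 95
842 = 8×95 + 82
95 = 1×82 + 13
82 = 6×13 + 4
13 = 3×4 + 1
4 = 4×1 + 0
Back-substitute:
1 = 13 − 3·4
1 = −3·82 + 19·13
1 = 19·95 − 22·82
1 = −22·842 + 195·95
1 = 195·937 − 217·842
842⁻¹ ≡ 720 (mod 937), so k ≡ 720·465 ≡ 291 (mod 937).
x = 818 + 842·291 = 245840.

245840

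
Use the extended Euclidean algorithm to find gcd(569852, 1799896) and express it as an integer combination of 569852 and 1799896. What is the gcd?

4

Euclidean algorithm:
1799896 = 3·569852 + 90340
569852 = 6·90340 + 27812
90340 = 3·27812 + 6904
27812 = 4·6904 + 196
6904 = 35·196 + 44
196 = 4·44 + 20
44 = 2·20 + 4
20 = 5·4 + 0
gcd(569852, 1799896) = 4.
Back-substituting:
4 = 44 − 2·20
4 = −2·196 + 9·44
4 = 9·6904 − 317·196
4 = −317·27812 + 1277·6904
4 = 1277·90340 − 4148·27812
4 = −4148·569852 + 26165·90340
4 = 26165·1799896 − 82643·569852
So 4 = (26165)·1799896 + (-82643)·569852.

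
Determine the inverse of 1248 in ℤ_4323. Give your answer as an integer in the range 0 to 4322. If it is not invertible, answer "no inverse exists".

no inverse exists

Compute gcd(1248, 4323):
4323 = 3·1248 + 579
1248 = 2·579 + 90
579 = 6·90 + 39
90 = 2·39 + 12
39 = 3·12 + 3
12 = 4·3 + 0
gcd(1248, 4323) = 3 ≠ 1, so 1248 has no multiplicative inverse modulo 4323.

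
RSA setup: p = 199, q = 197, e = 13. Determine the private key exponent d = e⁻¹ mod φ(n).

φ(n) = (p−1)(q−1) = 198·196 = 38808.
Need d with 13·d ≡ 1 (mod 38808). Apply the extended Euclidean algorithm:
38808 = 2985*13 + 3
13 = 4*3 + 1
3 = 3*1 + 0
Back-substitute:
1 = 13 − 4·3
1 = −4·38808 + 11941·13
So 13·11941 ≡ 1 (mod 38808), hence d = 11941.

11941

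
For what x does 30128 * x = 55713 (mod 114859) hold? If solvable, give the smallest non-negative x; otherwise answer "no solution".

First find gcd(30128, 114859):
114859 = 3*30128 + 24475
30128 = 1*24475 + 5653
24475 = 4*5653 + 1863
5653 = 3*1863 + 64
1863 = 29*64 + 7
64 = 9*7 + 1
7 = 7*1 + 0
gcd = 1, so a unique solution mod 114859 exists.
Back-substitute for the Bézout coefficients:
1 = 64 − 9·7
1 = −9·1863 + 262·64
1 = 262·5653 − 795·1863
1 = −795·24475 + 3442·5653
1 = 3442·30128 − 4237·24475
1 = −4237·114859 + 16153·30128
So 30128·(16153) ≡ 1 (mod 114859), giving 30128⁻¹ ≡ 16153.
x ≡ 30128⁻¹·55713 ≡ 16153·55713 ≡ 11824 (mod 114859).

11824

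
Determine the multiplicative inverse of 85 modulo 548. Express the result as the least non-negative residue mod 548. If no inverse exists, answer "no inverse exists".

Apply the Euclidean algorithm to 548 and 85:
548 = 6×85 + 38
85 = 2×38 + 9
38 = 4×9 + 2
9 = 4×2 + 1
2 = 2×1 + 0
gcd = 1, so the inverse exists. Back-substitute:
1 = 9 − 4·2
1 = −4·38 + 17·9
1 = 17·85 − 38·38
1 = −38·548 + 245·85
So 85·245 ≡ 1 (mod 548).

245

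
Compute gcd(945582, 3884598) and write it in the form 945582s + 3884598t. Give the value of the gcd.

6

Repeated division:
3884598 = 4·945582 + 102270
945582 = 9·102270 + 25152
102270 = 4·25152 + 1662
25152 = 15·1662 + 222
1662 = 7·222 + 108
222 = 2·108 + 6
108 = 18·6 + 0
gcd(945582, 3884598) = 6.
Working backward:
6 = 222 − 2·108
6 = −2·1662 + 15·222
6 = 15·25152 − 227·1662
6 = −227·102270 + 923·25152
6 = 923·945582 − 8534·102270
6 = −8534·3884598 + 35059·945582
So 6 = (-8534)·3884598 + (35059)·945582.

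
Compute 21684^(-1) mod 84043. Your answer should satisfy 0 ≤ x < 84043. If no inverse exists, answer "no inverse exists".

Run Euclid on (84043, 21684):
84043 = 3·21684 + 18991
21684 = 1·18991 + 2693
18991 = 7·2693 + 140
2693 = 19·140 + 33
140 = 4·33 + 8
33 = 4·8 + 1
8 = 8·1 + 0
gcd = 1, so the inverse exists. Back-substitute:
1 = 33 − 4·8
1 = −4·140 + 17·33
1 = 17·2693 − 327·140
1 = −327·18991 + 2306·2693
1 = 2306·21684 − 2633·18991
1 = −2633·84043 + 10205·21684
So 21684·10205 ≡ 1 (mod 84043).

10205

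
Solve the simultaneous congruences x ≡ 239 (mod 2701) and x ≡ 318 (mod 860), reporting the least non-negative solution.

1672158

Write x = 239 + 2701·k. Then 2701·k ≡ 318 − 239 ≡ 79 (mod 860).
Need 2701⁻¹ mod 860. Extended Euclid on (860, 121):
860 = 7*121 + 13
121 = 9*13 + 4
13 = 3*4 + 1
4 = 4*1 + 0
Back-substitute:
1 = 13 − 3·4
1 = −3·121 + 28·13
1 = 28·860 − 199·121
2701⁻¹ ≡ 661 (mod 860), so k ≡ 661·79 ≡ 619 (mod 860).
x = 239 + 2701·619 = 1672158.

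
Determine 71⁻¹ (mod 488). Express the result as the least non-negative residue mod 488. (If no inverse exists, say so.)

55

Extended Euclidean algorithm:
488 = 6·71 + 62
71 = 1·62 + 9
62 = 6·9 + 8
9 = 1·8 + 1
8 = 8·1 + 0
The gcd is 1. Working backward:
1 = 9 − 8
1 = −62 + 7·9
1 = 7·71 − 8·62
1 = −8·488 + 55·71
So 71·55 ≡ 1 (mod 488).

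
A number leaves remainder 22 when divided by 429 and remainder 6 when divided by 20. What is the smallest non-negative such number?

6886

Write x = 22 + 429·k. Then 429·k ≡ 6 − 22 ≡ 4 (mod 20).
Need 429⁻¹ mod 20. Extended Euclid on (20, 9):
20 = 2·9 + 2
9 = 4·2 + 1
2 = 2·1 + 0
Back-substitute:
1 = 9 − 4·2
1 = −4·20 + 9·9
429⁻¹ ≡ 9 (mod 20), so k ≡ 9·4 ≡ 16 (mod 20).
x = 22 + 429·16 = 6886.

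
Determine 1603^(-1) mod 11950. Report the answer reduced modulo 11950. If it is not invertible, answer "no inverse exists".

Apply the Euclidean algorithm to 11950 and 1603:
11950 = 7·1603 + 729
1603 = 2·729 + 145
729 = 5·145 + 4
145 = 36·4 + 1
4 = 4·1 + 0
gcd = 1, so the inverse exists. Back-substitute:
1 = 145 − 36·4
1 = −36·729 + 181·145
1 = 181·1603 − 398·729
1 = −398·11950 + 2967·1603
So 1603·2967 ≡ 1 (mod 11950).

2967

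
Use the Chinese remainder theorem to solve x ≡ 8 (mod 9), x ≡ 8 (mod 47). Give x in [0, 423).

8

Write x = 8 + 9·k. Then 9·k ≡ 8 − 8 ≡ 0 (mod 47).
Need 9⁻¹ mod 47. Extended Euclid on (47, 9):
47 = 5·9 + 2
9 = 4·2 + 1
2 = 2·1 + 0
Back-substitute:
1 = 9 − 4·2
1 = −4·47 + 21·9
9⁻¹ ≡ 21 (mod 47), so k ≡ 21·0 ≡ 0 (mod 47).
x = 8 + 9·0 = 8.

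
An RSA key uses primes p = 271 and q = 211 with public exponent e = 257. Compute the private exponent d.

11693

φ(n) = (p−1)(q−1) = 270·210 = 56700.
Need d with 257·d ≡ 1 (mod 56700). Apply the extended Euclidean algorithm:
56700 = 220*257 + 160
257 = 1*160 + 97
160 = 1*97 + 63
97 = 1*63 + 34
63 = 1*34 + 29
34 = 1*29 + 5
29 = 5*5 + 4
5 = 1*4 + 1
4 = 4*1 + 0
Back-substitute:
1 = 5 − 4
1 = −29 + 6·5
1 = 6·34 − 7·29
1 = −7·63 + 13·34
1 = 13·97 − 20·63
1 = −20·160 + 33·97
1 = 33·257 − 53·160
1 = −53·56700 + 11693·257
So 257·11693 ≡ 1 (mod 56700), hence d = 11693.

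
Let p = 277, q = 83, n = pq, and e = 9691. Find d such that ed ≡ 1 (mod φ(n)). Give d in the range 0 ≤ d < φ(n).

4603

φ(n) = (p−1)(q−1) = 276·82 = 22632.
Need d with 9691·d ≡ 1 (mod 22632). Apply the extended Euclidean algorithm:
22632 = 2×9691 + 3250
9691 = 2×3250 + 3191
3250 = 1×3191 + 59
3191 = 54×59 + 5
59 = 11×5 + 4
5 = 1×4 + 1
4 = 4×1 + 0
Back-substitute:
1 = 5 − 4
1 = −59 + 12·5
1 = 12·3191 − 649·59
1 = −649·3250 + 661·3191
1 = 661·9691 − 1971·3250
1 = −1971·22632 + 4603·9691
So 9691·4603 ≡ 1 (mod 22632), hence d = 4603.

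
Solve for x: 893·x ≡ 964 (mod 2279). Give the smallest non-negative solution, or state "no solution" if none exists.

1443

First find gcd(893, 2279):
2279 = 2×893 + 493
893 = 1×493 + 400
493 = 1×400 + 93
400 = 4×93 + 28
93 = 3×28 + 9
28 = 3×9 + 1
9 = 9×1 + 0
gcd = 1, so a unique solution mod 2279 exists.
Back-substitute for the Bézout coefficients:
1 = 28 − 3·9
1 = −3·93 + 10·28
1 = 10·400 − 43·93
1 = −43·493 + 53·400
1 = 53·893 − 96·493
1 = −96·2279 + 245·893
So 893·(245) ≡ 1 (mod 2279), giving 893⁻¹ ≡ 245.
x ≡ 893⁻¹·964 ≡ 245·964 ≡ 1443 (mod 2279).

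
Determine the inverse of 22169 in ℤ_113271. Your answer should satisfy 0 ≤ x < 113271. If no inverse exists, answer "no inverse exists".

82502

Run Euclid on (113271, 22169):
113271 = 5×22169 + 2426
22169 = 9×2426 + 335
2426 = 7×335 + 81
335 = 4×81 + 11
81 = 7×11 + 4
11 = 2×4 + 3
4 = 1×3 + 1
3 = 3×1 + 0
The gcd is 1. Working backward:
1 = 4 − 3
1 = −11 + 3·4
1 = 3·81 − 22·11
1 = −22·335 + 91·81
1 = 91·2426 − 659·335
1 = −659·22169 + 6022·2426
1 = 6022·113271 − 30769·22169
Hence 22169⁻¹ ≡ -30769 ≡ 82502 (mod 113271).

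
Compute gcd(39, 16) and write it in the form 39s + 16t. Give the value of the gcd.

Apply Euclid's algorithm to 39 and 16:
39 = 2·16 + 7
16 = 2·7 + 2
7 = 3·2 + 1
2 = 2·1 + 0
gcd(39, 16) = 1.
Back-substituting:
1 = 7 − 3·2
1 = −3·16 + 7·7
1 = 7·39 − 17·16
So 1 = (7)·39 + (-17)·16.

1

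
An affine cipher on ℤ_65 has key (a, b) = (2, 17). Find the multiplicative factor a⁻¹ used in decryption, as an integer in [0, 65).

33

Run Euclid on (65, 2):
65 = 32·2 + 1
2 = 2·1 + 0
Since gcd(2, 65) = 1, back-substitute to write 1 as a combination:
1 = 65 − 32·2
Hence 2⁻¹ ≡ -32 ≡ 33 (mod 65).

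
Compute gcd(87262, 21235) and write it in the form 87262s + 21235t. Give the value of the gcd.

Euclidean algorithm:
87262 = 4*21235 + 2322
21235 = 9*2322 + 337
2322 = 6*337 + 300
337 = 1*300 + 37
300 = 8*37 + 4
37 = 9*4 + 1
4 = 4*1 + 0
gcd(87262, 21235) = 1.
Back-substituting:
1 = 37 − 9·4
1 = −9·300 + 73·37
1 = 73·337 − 82·300
1 = −82·2322 + 565·337
1 = 565·21235 − 5167·2322
1 = −5167·87262 + 21233·21235
So 1 = (-5167)·87262 + (21233)·21235.

1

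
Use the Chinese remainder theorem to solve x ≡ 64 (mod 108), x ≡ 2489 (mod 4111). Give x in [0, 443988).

417700

Write x = 64 + 108·k. Then 108·k ≡ 2489 − 64 ≡ 2425 (mod 4111).
Need 108⁻¹ mod 4111. Extended Euclid on (4111, 108):
4111 = 38×108 + 7
108 = 15×7 + 3
7 = 2×3 + 1
3 = 3×1 + 0
Back-substitute:
1 = 7 − 2·3
1 = −2·108 + 31·7
1 = 31·4111 − 1180·108
108⁻¹ ≡ 2931 (mod 4111), so k ≡ 2931·2425 ≡ 3867 (mod 4111).
x = 64 + 108·3867 = 417700.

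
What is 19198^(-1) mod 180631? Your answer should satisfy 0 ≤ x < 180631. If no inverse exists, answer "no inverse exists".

gcd(180631, 19198) by repeated division:
180631 = 9·19198 + 7849
19198 = 2·7849 + 3500
7849 = 2·3500 + 849
3500 = 4·849 + 104
849 = 8·104 + 17
104 = 6·17 + 2
17 = 8·2 + 1
2 = 2·1 + 0
Since gcd(19198, 180631) = 1, back-substitute to write 1 as a combination:
1 = 17 − 8·2
1 = −8·104 + 49·17
1 = 49·849 − 400·104
1 = −400·3500 + 1649·849
1 = 1649·7849 − 3698·3500
1 = −3698·19198 + 9045·7849
1 = 9045·180631 − 85103·19198
Hence 19198⁻¹ ≡ -85103 ≡ 95528 (mod 180631).

95528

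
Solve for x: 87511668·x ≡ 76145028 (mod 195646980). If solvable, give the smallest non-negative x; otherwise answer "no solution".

First find gcd(87511668, 195646980):
195646980 = 2*87511668 + 20623644
87511668 = 4*20623644 + 5017092
20623644 = 4*5017092 + 555276
5017092 = 9*555276 + 19608
555276 = 28*19608 + 6252
19608 = 3*6252 + 852
6252 = 7*852 + 288
852 = 2*288 + 276
288 = 1*276 + 12
276 = 23*12 + 0
gcd = 12 and 12 | 76145028, so solutions exist. Divide through by 12: 7292639x ≡ 6345419 (mod 16303915).
Now find 7292639⁻¹ mod 16303915:
16303915 = 2*7292639 + 1718637
7292639 = 4*1718637 + 418091
1718637 = 4*418091 + 46273
418091 = 9*46273 + 1634
46273 = 28*1634 + 521
1634 = 3*521 + 71
521 = 7*71 + 24
71 = 2*24 + 23
24 = 1*23 + 1
23 = 23*1 + 0
Back-substitute:
1 = 24 − 23
1 = −71 + 3·24
1 = 3·521 − 22·71
1 = −22·1634 + 69·521
1 = 69·46273 − 1954·1634
1 = −1954·418091 + 17655·46273
1 = 17655·1718637 − 72574·418091
1 = −72574·7292639 + 307951·1718637
1 = 307951·16303915 − 688476·7292639
So 7292639·(-688476) ≡ 1 (mod 16303915), i.e. 7292639⁻¹ ≡ 15615439.
Then x ≡ 15615439·6345419 ≡ 14244551 (mod 16303915); the smallest non-negative solution is x = 14244551.

14244551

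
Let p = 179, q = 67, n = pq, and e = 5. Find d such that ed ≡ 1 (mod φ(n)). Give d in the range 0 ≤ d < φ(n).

7049

φ(n) = (p−1)(q−1) = 178·66 = 11748.
Need d with 5·d ≡ 1 (mod 11748). Apply the extended Euclidean algorithm:
11748 = 2349·5 + 3
5 = 1·3 + 2
3 = 1·2 + 1
2 = 2·1 + 0
Back-substitute:
1 = 3 − 2
1 = −5 + 2·3
1 = 2·11748 − 4699·5
So 5·(-4699) ≡ 1 (mod 11748), hence d ≡ -4699 ≡ 7049 (mod 11748).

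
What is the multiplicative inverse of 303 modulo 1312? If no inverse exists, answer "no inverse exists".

Apply the Euclidean algorithm to 1312 and 303:
1312 = 4×303 + 100
303 = 3×100 + 3
100 = 33×3 + 1
3 = 3×1 + 0
Since gcd(303, 1312) = 1, back-substitute to write 1 as a combination:
1 = 100 − 33·3
1 = −33·303 + 100·100
1 = 100·1312 − 433·303
Hence 303⁻¹ ≡ -433 ≡ 879 (mod 1312).

879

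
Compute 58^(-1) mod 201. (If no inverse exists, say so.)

gcd(201, 58) by repeated division:
201 = 3·58 + 27
58 = 2·27 + 4
27 = 6·4 + 3
4 = 1·3 + 1
3 = 3·1 + 0
The gcd is 1. Working backward:
1 = 4 − 3
1 = −27 + 7·4
1 = 7·58 − 15·27
1 = −15·201 + 52·58
So 58·52 ≡ 1 (mod 201).

52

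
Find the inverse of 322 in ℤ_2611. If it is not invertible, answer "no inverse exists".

Euclidean algorithm on 2611, 322:
2611 = 8*322 + 35
322 = 9*35 + 7
35 = 5*7 + 0
gcd(322, 2611) = 7 ≠ 1, so 322 has no multiplicative inverse modulo 2611.

no inverse exists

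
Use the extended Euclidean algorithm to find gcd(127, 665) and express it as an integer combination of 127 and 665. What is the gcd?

1

Repeated division:
665 = 5·127 + 30
127 = 4·30 + 7
30 = 4·7 + 2
7 = 3·2 + 1
2 = 2·1 + 0
gcd(127, 665) = 1.
Working backward:
1 = 7 − 3·2
1 = −3·30 + 13·7
1 = 13·127 − 55·30
1 = −55·665 + 288·127
So 1 = (-55)·665 + (288)·127.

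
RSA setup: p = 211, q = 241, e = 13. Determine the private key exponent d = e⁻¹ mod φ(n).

φ(n) = (p−1)(q−1) = 210·240 = 50400.
Need d with 13·d ≡ 1 (mod 50400). Apply the extended Euclidean algorithm:
50400 = 3876·13 + 12
13 = 1·12 + 1
12 = 12·1 + 0
Back-substitute:
1 = 13 − 12
1 = −50400 + 3877·13
So 13·3877 ≡ 1 (mod 50400), hence d = 3877.

3877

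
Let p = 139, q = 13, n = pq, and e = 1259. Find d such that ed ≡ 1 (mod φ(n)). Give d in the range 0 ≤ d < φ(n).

φ(n) = (p−1)(q−1) = 138·12 = 1656.
Need d with 1259·d ≡ 1 (mod 1656). Apply the extended Euclidean algorithm:
1656 = 1·1259 + 397
1259 = 3·397 + 68
397 = 5·68 + 57
68 = 1·57 + 11
57 = 5·11 + 2
11 = 5·2 + 1
2 = 2·1 + 0
Back-substitute:
1 = 11 − 5·2
1 = −5·57 + 26·11
1 = 26·68 − 31·57
1 = −31·397 + 181·68
1 = 181·1259 − 574·397
1 = −574·1656 + 755·1259
So 1259·755 ≡ 1 (mod 1656), hence d = 755.

755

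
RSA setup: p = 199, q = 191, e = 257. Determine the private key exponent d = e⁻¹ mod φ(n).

17273

φ(n) = (p−1)(q−1) = 198·190 = 37620.
Need d with 257·d ≡ 1 (mod 37620). Apply the extended Euclidean algorithm:
37620 = 146×257 + 98
257 = 2×98 + 61
98 = 1×61 + 37
61 = 1×37 + 24
37 = 1×24 + 13
24 = 1×13 + 11
13 = 1×11 + 2
11 = 5×2 + 1
2 = 2×1 + 0
Back-substitute:
1 = 11 − 5·2
1 = −5·13 + 6·11
1 = 6·24 − 11·13
1 = −11·37 + 17·24
1 = 17·61 − 28·37
1 = −28·98 + 45·61
1 = 45·257 − 118·98
1 = −118·37620 + 17273·257
So 257·17273 ≡ 1 (mod 37620), hence d = 17273.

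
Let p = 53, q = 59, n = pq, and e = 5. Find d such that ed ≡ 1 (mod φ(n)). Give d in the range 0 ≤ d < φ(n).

φ(n) = (p−1)(q−1) = 52·58 = 3016.
Need d with 5·d ≡ 1 (mod 3016). Apply the extended Euclidean algorithm:
3016 = 603*5 + 1
5 = 5*1 + 0
Back-substitute:
1 = 3016 − 603·5
So 5·(-603) ≡ 1 (mod 3016), hence d ≡ -603 ≡ 2413 (mod 3016).

2413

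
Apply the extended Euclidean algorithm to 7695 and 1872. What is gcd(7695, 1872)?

Apply Euclid's algorithm to 7695 and 1872:
7695 = 4×1872 + 207
1872 = 9×207 + 9
207 = 23×9 + 0
gcd(7695, 1872) = 9.
Working backward:
9 = 1872 − 9·207
9 = −9·7695 + 37·1872
So 9 = (-9)·7695 + (37)·1872.

9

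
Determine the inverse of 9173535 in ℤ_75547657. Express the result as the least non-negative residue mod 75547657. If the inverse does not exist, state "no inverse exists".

Apply the Euclidean algorithm to 75547657 and 9173535:
75547657 = 8*9173535 + 2159377
9173535 = 4*2159377 + 536027
2159377 = 4*536027 + 15269
536027 = 35*15269 + 1612
15269 = 9*1612 + 761
1612 = 2*761 + 90
761 = 8*90 + 41
90 = 2*41 + 8
41 = 5*8 + 1
8 = 8*1 + 0
Since gcd(9173535, 75547657) = 1, back-substitute to write 1 as a combination:
1 = 41 − 5·8
1 = −5·90 + 11·41
1 = 11·761 − 93·90
1 = −93·1612 + 197·761
1 = 197·15269 − 1866·1612
1 = −1866·536027 + 65507·15269
1 = 65507·2159377 − 263894·536027
1 = −263894·9173535 + 1121083·2159377
1 = 1121083·75547657 − 9232558·9173535
Hence 9173535⁻¹ ≡ -9232558 ≡ 66315099 (mod 75547657).

66315099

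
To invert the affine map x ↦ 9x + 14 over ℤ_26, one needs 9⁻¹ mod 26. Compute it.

3

Apply the Euclidean algorithm to 26 and 9:
26 = 2×9 + 8
9 = 1×8 + 1
8 = 8×1 + 0
gcd = 1, so the inverse exists. Back-substitute:
1 = 9 − 8
1 = −26 + 3·9
So 9·3 ≡ 1 (mod 26).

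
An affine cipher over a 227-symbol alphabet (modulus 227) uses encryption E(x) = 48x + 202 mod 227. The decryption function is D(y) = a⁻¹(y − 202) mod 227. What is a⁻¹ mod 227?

Apply the Euclidean algorithm to 227 and 48:
227 = 4×48 + 35
48 = 1×35 + 13
35 = 2×13 + 9
13 = 1×9 + 4
9 = 2×4 + 1
4 = 4×1 + 0
gcd = 1, so the inverse exists. Back-substitute:
1 = 9 − 2·4
1 = −2·13 + 3·9
1 = 3·35 − 8·13
1 = −8·48 + 11·35
1 = 11·227 − 52·48
Thus 48·(-52) ≡ 1 (mod 227); reducing, -52 mod 227 = 175.

175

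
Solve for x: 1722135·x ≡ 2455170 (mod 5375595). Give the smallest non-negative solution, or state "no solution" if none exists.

52901

First find gcd(1722135, 5375595):
5375595 = 3·1722135 + 209190
1722135 = 8·209190 + 48615
209190 = 4·48615 + 14730
48615 = 3·14730 + 4425
14730 = 3·4425 + 1455
4425 = 3·1455 + 60
1455 = 24·60 + 15
60 = 4·15 + 0
gcd = 15 and 15 | 2455170, so solutions exist. Divide through by 15: 114809x ≡ 163678 (mod 358373).
Now find 114809⁻¹ mod 358373:
358373 = 3·114809 + 13946
114809 = 8·13946 + 3241
13946 = 4·3241 + 982
3241 = 3·982 + 295
982 = 3·295 + 97
295 = 3·97 + 4
97 = 24·4 + 1
4 = 4·1 + 0
Back-substitute:
1 = 97 − 24·4
1 = −24·295 + 73·97
1 = 73·982 − 243·295
1 = −243·3241 + 802·982
1 = 802·13946 − 3451·3241
1 = −3451·114809 + 28410·13946
1 = 28410·358373 − 88681·114809
So 114809·(-88681) ≡ 1 (mod 358373), i.e. 114809⁻¹ ≡ 269692.
Then x ≡ 269692·163678 ≡ 52901 (mod 358373); the smallest non-negative solution is x = 52901.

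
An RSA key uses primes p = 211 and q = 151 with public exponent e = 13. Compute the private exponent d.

φ(n) = (p−1)(q−1) = 210·150 = 31500.
Need d with 13·d ≡ 1 (mod 31500). Apply the extended Euclidean algorithm:
31500 = 2423×13 + 1
13 = 13×1 + 0
Back-substitute:
1 = 31500 − 2423·13
So 13·(-2423) ≡ 1 (mod 31500), hence d ≡ -2423 ≡ 29077 (mod 31500).

29077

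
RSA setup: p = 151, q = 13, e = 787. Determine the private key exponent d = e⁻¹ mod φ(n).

1123

φ(n) = (p−1)(q−1) = 150·12 = 1800.
Need d with 787·d ≡ 1 (mod 1800). Apply the extended Euclidean algorithm:
1800 = 2×787 + 226
787 = 3×226 + 109
226 = 2×109 + 8
109 = 13×8 + 5
8 = 1×5 + 3
5 = 1×3 + 2
3 = 1×2 + 1
2 = 2×1 + 0
Back-substitute:
1 = 3 − 2
1 = −5 + 2·3
1 = 2·8 − 3·5
1 = −3·109 + 41·8
1 = 41·226 − 85·109
1 = −85·787 + 296·226
1 = 296·1800 − 677·787
So 787·(-677) ≡ 1 (mod 1800), hence d ≡ -677 ≡ 1123 (mod 1800).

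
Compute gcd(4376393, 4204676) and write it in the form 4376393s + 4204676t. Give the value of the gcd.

7

Apply Euclid's algorithm to 4376393 and 4204676:
4376393 = 1*4204676 + 171717
4204676 = 24*171717 + 83468
171717 = 2*83468 + 4781
83468 = 17*4781 + 2191
4781 = 2*2191 + 399
2191 = 5*399 + 196
399 = 2*196 + 7
196 = 28*7 + 0
gcd(4376393, 4204676) = 7.
Back-substituting:
7 = 399 − 2·196
7 = −2·2191 + 11·399
7 = 11·4781 − 24·2191
7 = −24·83468 + 419·4781
7 = 419·171717 − 862·83468
7 = −862·4204676 + 21107·171717
7 = 21107·4376393 − 21969·4204676
So 7 = (21107)·4376393 + (-21969)·4204676.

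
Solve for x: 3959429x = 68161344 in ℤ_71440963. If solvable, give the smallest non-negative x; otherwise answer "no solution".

38829558

First find gcd(3959429, 71440963):
71440963 = 18×3959429 + 171241
3959429 = 23×171241 + 20886
171241 = 8×20886 + 4153
20886 = 5×4153 + 121
4153 = 34×121 + 39
121 = 3×39 + 4
39 = 9×4 + 3
4 = 1×3 + 1
3 = 3×1 + 0
gcd = 1, so a unique solution mod 71440963 exists.
Back-substitute for the Bézout coefficients:
1 = 4 − 3
1 = −39 + 10·4
1 = 10·121 − 31·39
1 = −31·4153 + 1064·121
1 = 1064·20886 − 5351·4153
1 = −5351·171241 + 43872·20886
1 = 43872·3959429 − 1014407·171241
1 = −1014407·71440963 + 18303198·3959429
So 3959429·(18303198) ≡ 1 (mod 71440963), giving 3959429⁻¹ ≡ 18303198.
x ≡ 3959429⁻¹·68161344 ≡ 18303198·68161344 ≡ 38829558 (mod 71440963).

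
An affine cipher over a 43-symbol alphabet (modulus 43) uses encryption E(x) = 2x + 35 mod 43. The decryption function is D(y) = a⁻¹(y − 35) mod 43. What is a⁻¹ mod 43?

Extended Euclidean algorithm:
43 = 21×2 + 1
2 = 2×1 + 0
Since gcd(2, 43) = 1, back-substitute to write 1 as a combination:
1 = 43 − 21·2
Thus 2·(-21) ≡ 1 (mod 43); reducing, -21 mod 43 = 22.

22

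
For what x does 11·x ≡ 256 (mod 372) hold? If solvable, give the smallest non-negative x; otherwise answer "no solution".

260

First find gcd(11, 372):
372 = 33·11 + 9
11 = 1·9 + 2
9 = 4·2 + 1
2 = 2·1 + 0
gcd = 1, so a unique solution mod 372 exists.
Back-substitute for the Bézout coefficients:
1 = 9 − 4·2
1 = −4·11 + 5·9
1 = 5·372 − 169·11
So 11·(-169) ≡ 1 (mod 372), giving 11⁻¹ ≡ 203.
x ≡ 11⁻¹·256 ≡ 203·256 ≡ 260 (mod 372).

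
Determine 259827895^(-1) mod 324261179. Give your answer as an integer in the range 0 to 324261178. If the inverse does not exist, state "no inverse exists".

Run Euclid on (324261179, 259827895):
324261179 = 1×259827895 + 64433284
259827895 = 4×64433284 + 2094759
64433284 = 30×2094759 + 1590514
2094759 = 1×1590514 + 504245
1590514 = 3×504245 + 77779
504245 = 6×77779 + 37571
77779 = 2×37571 + 2637
37571 = 14×2637 + 653
2637 = 4×653 + 25
653 = 26×25 + 3
25 = 8×3 + 1
3 = 3×1 + 0
gcd = 1, so the inverse exists. Back-substitute:
1 = 25 − 8·3
1 = −8·653 + 209·25
1 = 209·2637 − 844·653
1 = −844·37571 + 12025·2637
1 = 12025·77779 − 24894·37571
1 = −24894·504245 + 161389·77779
1 = 161389·1590514 − 509061·504245
1 = −509061·2094759 + 670450·1590514
1 = 670450·64433284 − 20622561·2094759
1 = −20622561·259827895 + 83160694·64433284
1 = 83160694·324261179 − 103783255·259827895
So 259827895·(-103783255) ≡ 1 (mod 324261179), and -103783255 ≡ 220477924 (mod 324261179).

220477924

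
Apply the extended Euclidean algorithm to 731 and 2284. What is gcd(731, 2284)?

Repeated division:
2284 = 3·731 + 91
731 = 8·91 + 3
91 = 30·3 + 1
3 = 3·1 + 0
gcd(731, 2284) = 1.
Working backward:
1 = 91 − 30·3
1 = −30·731 + 241·91
1 = 241·2284 − 753·731
So 1 = (241)·2284 + (-753)·731.

1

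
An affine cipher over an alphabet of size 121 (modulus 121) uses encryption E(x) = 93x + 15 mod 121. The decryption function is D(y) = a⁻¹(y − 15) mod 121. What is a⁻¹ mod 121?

gcd(121, 93) by repeated division:
121 = 1*93 + 28
93 = 3*28 + 9
28 = 3*9 + 1
9 = 9*1 + 0
Since gcd(93, 121) = 1, back-substitute to write 1 as a combination:
1 = 28 − 3·9
1 = −3·93 + 10·28
1 = 10·121 − 13·93
Thus 93·(-13) ≡ 1 (mod 121); reducing, -13 mod 121 = 108.

108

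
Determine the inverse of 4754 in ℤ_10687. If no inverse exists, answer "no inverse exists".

10406

Extended Euclidean algorithm:
10687 = 2×4754 + 1179
4754 = 4×1179 + 38
1179 = 31×38 + 1
38 = 38×1 + 0
Since gcd(4754, 10687) = 1, back-substitute to write 1 as a combination:
1 = 1179 − 31·38
1 = −31·4754 + 125·1179
1 = 125·10687 − 281·4754
So 4754·(-281) ≡ 1 (mod 10687), and -281 ≡ 10406 (mod 10687).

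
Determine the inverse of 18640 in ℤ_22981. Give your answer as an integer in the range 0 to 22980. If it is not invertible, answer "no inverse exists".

Apply the Euclidean algorithm to 22981 and 18640:
22981 = 1*18640 + 4341
18640 = 4*4341 + 1276
4341 = 3*1276 + 513
1276 = 2*513 + 250
513 = 2*250 + 13
250 = 19*13 + 3
13 = 4*3 + 1
3 = 3*1 + 0
The gcd is 1. Working backward:
1 = 13 − 4·3
1 = −4·250 + 77·13
1 = 77·513 − 158·250
1 = −158·1276 + 393·513
1 = 393·4341 − 1337·1276
1 = −1337·18640 + 5741·4341
1 = 5741·22981 − 7078·18640
Hence 18640⁻¹ ≡ -7078 ≡ 15903 (mod 22981).

15903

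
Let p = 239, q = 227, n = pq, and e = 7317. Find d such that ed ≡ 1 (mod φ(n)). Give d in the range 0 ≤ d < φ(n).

15033

φ(n) = (p−1)(q−1) = 238·226 = 53788.
Need d with 7317·d ≡ 1 (mod 53788). Apply the extended Euclidean algorithm:
53788 = 7*7317 + 2569
7317 = 2*2569 + 2179
2569 = 1*2179 + 390
2179 = 5*390 + 229
390 = 1*229 + 161
229 = 1*161 + 68
161 = 2*68 + 25
68 = 2*25 + 18
25 = 1*18 + 7
18 = 2*7 + 4
7 = 1*4 + 3
4 = 1*3 + 1
3 = 3*1 + 0
Back-substitute:
1 = 4 − 3
1 = −7 + 2·4
1 = 2·18 − 5·7
1 = −5·25 + 7·18
1 = 7·68 − 19·25
1 = −19·161 + 45·68
1 = 45·229 − 64·161
1 = −64·390 + 109·229
1 = 109·2179 − 609·390
1 = −609·2569 + 718·2179
1 = 718·7317 − 2045·2569
1 = −2045·53788 + 15033·7317
So 7317·15033 ≡ 1 (mod 53788), hence d = 15033.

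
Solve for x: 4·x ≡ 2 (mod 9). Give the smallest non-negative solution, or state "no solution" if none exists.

5

First find gcd(4, 9):
9 = 2*4 + 1
4 = 4*1 + 0
gcd = 1, so a unique solution mod 9 exists.
Back-substitute for the Bézout coefficients:
1 = 9 − 2·4
So 4·(-2) ≡ 1 (mod 9), giving 4⁻¹ ≡ 7.
x ≡ 4⁻¹·2 ≡ 7·2 ≡ 5 (mod 9).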